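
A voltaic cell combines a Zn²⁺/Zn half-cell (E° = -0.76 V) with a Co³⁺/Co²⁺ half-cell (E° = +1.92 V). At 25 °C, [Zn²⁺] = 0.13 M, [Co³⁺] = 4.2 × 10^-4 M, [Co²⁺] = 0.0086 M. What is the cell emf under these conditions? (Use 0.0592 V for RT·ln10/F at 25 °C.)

2.63 V

The Co³⁺/Co²⁺ couple has the higher reduction potential and acts as the cathode, so E°_cell = +1.92 − (-0.76) = 2.68 V.
Balancing electrons gives n = 2; the reaction quotient is Q = [Zn²⁺]·[Co²⁺]^2/[Co³⁺]^2 = 54.5.
At 25 °C, E = E° − (0.0592/n) log Q = 2.68 − (0.0592/2)(1.736) = 2.680 − 0.051 = 2.629 V.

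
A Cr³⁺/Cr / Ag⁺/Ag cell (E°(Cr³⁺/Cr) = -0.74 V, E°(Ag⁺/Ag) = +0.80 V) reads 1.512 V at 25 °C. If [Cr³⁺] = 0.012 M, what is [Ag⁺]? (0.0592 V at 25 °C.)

0.077 M

From the Nernst equation, log Q = n(E° − E)/0.0592 = 3(1.54 − 1.512)/0.0592 = 1.419, so Q = 26.2.
With Q = [Cr³⁺]/[Ag⁺]^3 and the known concentrations, [Ag⁺]^3 in the denominator gives [Ag⁺] = 0.077 M.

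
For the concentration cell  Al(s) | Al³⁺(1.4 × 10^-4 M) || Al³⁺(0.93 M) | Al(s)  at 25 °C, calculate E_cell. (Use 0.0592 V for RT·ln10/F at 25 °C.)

Both half-cells are Al³⁺/Al, so E°_cell = 0. The concentrated side is the cathode; the cell reaction moves Al³⁺ from high to low concentration with n = 3.
Q = [Al³⁺]_dilute/[Al³⁺]_conc = 1.4 × 10^-4/0.93 = 1.51 × 10^-4.
E = 0 − (0.0592/3) log Q = −(0.0592/3)(-3.822) = 0.0754 V.

0.075 V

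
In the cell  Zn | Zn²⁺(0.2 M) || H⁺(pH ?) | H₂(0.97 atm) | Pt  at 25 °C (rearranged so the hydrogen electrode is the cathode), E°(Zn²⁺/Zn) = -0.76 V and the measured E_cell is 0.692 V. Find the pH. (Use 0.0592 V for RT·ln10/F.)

pH = 1.50

E°_cell = 0.76 V and n = 2.
log Q = n(E° − E)/0.0592 = 2×(0.76 − 0.692)/0.0592 = 2.297.
With Q = [Zn²⁺]·P(H₂) / [H⁺]^2, solving for [H⁺] gives log[H⁺] = -1.505, so pH = 1.50.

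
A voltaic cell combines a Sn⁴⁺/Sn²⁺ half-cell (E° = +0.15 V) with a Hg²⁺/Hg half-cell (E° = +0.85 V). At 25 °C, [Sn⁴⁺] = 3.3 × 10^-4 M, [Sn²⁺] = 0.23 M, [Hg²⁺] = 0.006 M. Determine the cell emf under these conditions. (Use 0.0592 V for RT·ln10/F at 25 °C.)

The Hg²⁺/Hg couple has the higher reduction potential and acts as the cathode, so E°_cell = +0.85 − (+0.15) = 0.70 V.
Balancing electrons gives n = 2; the reaction quotient is Q = [Sn⁴⁺]/([Sn²⁺]·[Hg²⁺]) = 0.239.
At 25 °C, E = E° − (0.0592/n) log Q = 0.70 − (0.0592/2)(-0.621) = 0.700 + 0.018 = 0.718 V.

0.718 V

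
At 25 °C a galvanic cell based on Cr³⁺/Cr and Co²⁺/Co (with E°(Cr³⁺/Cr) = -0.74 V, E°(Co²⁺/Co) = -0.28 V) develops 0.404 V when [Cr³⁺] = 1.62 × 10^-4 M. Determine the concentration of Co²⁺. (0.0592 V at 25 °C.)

3.8 × 10^-5 M

From the Nernst equation, log Q = n(E° − E)/0.0592 = 6(0.46 − 0.404)/0.0592 = 5.676, so Q = 4.74 × 10^5.
With Q = [Cr³⁺]^2/[Co²⁺]^3 and the known concentrations, [Co²⁺]^3 in the denominator gives [Co²⁺] = 3.8 × 10^-5 M.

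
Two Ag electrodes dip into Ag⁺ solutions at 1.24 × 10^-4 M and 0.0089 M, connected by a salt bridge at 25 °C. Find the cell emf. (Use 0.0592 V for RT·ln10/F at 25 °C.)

0.11 V

Both half-cells are Ag⁺/Ag, so E°_cell = 0. The concentrated side is the cathode; the cell reaction moves Ag⁺ from high to low concentration with n = 1.
Q = [Ag⁺]_dilute/[Ag⁺]_conc = 1.24 × 10^-4/0.0089 = 0.0139.
E = 0 − (0.0592/1) log Q = −(0.0592/1)(-1.856) = 0.1099 V.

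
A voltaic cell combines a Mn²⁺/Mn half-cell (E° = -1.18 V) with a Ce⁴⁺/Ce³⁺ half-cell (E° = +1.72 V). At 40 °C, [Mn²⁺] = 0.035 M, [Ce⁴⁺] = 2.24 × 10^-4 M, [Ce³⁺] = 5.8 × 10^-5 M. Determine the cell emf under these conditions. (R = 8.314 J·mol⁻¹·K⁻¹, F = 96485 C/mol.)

The Ce⁴⁺/Ce³⁺ couple has the higher reduction potential and acts as the cathode, so E°_cell = +1.72 − (-1.18) = 2.90 V.
Balancing electrons gives n = 2; the reaction quotient is Q = [Mn²⁺]·[Ce³⁺]^2/[Ce⁴⁺]^2 = 0.00235.
E = E° − (RT/nF) ln Q = 2.90 − (8.314×313)/(2×96485) × (-6.055) = 2.900 + 0.082 = 2.982 V.

2.98 V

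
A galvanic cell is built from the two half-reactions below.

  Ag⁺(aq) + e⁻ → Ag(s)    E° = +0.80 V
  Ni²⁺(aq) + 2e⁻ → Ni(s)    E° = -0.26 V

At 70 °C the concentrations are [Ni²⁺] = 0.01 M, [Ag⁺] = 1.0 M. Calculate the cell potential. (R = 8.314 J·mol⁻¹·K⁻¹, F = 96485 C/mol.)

The Ag⁺/Ag couple has the higher reduction potential and acts as the cathode, so E°_cell = +0.80 − (-0.26) = 1.06 V.
Balancing electrons gives n = 2; the reaction quotient is Q = [Ni²⁺]/[Ag⁺]^2 = 0.0100.
E = E° − (RT/nF) ln Q = 1.06 − (8.314×343)/(2×96485) × (-4.605) = 1.060 + 0.068 = 1.128 V.

1.13 V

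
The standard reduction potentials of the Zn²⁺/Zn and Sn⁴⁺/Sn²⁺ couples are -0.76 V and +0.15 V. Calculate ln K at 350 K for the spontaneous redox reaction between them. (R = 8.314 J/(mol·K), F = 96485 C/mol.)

E°_cell = +0.15 − (-0.76) = 0.91 V, with n = 2 electrons transferred.
At equilibrium E = 0, so the Nernst equation gives ln K = nFE°/RT = (2)(96485)(0.91)/((8.314)(350)) = 60.35.

ln K = 60.3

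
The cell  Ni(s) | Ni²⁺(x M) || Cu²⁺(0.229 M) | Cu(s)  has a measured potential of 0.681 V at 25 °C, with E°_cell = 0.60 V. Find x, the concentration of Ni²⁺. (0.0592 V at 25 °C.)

From the Nernst equation, log Q = n(E° − E)/0.0592 = 2(0.60 − 0.681)/0.0592 = -2.736, so Q = 0.00183.
With Q = [Ni²⁺]/[Cu²⁺] and the known concentrations, [Ni²⁺] in the numerator gives [Ni²⁺] = 4.2 × 10^-4 M.

4.2 × 10^-4 M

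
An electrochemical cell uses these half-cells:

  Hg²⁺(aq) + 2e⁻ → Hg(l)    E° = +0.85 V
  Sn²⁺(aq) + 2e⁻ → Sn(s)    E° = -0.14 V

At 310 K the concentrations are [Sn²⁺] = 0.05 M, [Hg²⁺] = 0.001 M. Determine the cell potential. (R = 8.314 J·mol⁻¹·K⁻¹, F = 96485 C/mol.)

0.938 V

The Hg²⁺/Hg couple has the higher reduction potential and acts as the cathode, so E°_cell = +0.85 − (-0.14) = 0.99 V.
Balancing electrons gives n = 2; the reaction quotient is Q = [Sn²⁺]/[Hg²⁺] = 50.0.
E = E° − (RT/nF) ln Q = 0.99 − (8.314×310)/(2×96485) × (3.912) = 0.990 − 0.052 = 0.938 V.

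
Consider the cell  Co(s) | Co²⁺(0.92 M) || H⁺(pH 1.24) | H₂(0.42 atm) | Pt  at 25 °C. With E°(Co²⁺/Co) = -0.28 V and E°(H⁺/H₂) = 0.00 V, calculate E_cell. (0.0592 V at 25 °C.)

The hydrogen couple is the cathode, so E°_cell = 0.28 V; n = 2.
[H⁺] = 10^(−1.24) = 0.058 M, and Q = [Co²⁺]·P(H₂) / [H⁺]^2 = 117.
E = E° − (0.0592/2) log Q = 0.28 − (0.0592/2)(2.067) = 0.219 V.

0.22 V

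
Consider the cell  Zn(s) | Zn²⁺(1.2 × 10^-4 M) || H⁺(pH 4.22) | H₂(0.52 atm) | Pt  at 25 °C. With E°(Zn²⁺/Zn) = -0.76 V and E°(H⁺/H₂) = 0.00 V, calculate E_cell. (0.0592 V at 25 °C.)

0.63 V

The hydrogen couple is the cathode, so E°_cell = 0.76 V; n = 2.
[H⁺] = 10^(−4.22) = 6 × 10^-5 M, and Q = [Zn²⁺]·P(H₂) / [H⁺]^2 = 1.72 × 10^4.
E = E° − (0.0592/2) log Q = 0.76 − (0.0592/2)(4.235) = 0.635 V.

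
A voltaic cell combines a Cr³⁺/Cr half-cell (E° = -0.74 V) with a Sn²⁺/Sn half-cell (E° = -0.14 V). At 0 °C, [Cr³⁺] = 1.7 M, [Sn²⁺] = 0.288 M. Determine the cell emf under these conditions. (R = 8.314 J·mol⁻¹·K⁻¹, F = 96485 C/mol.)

0.581 V

The Sn²⁺/Sn couple has the higher reduction potential and acts as the cathode, so E°_cell = -0.14 − (-0.74) = 0.60 V.
Balancing electrons gives n = 6; the reaction quotient is Q = [Cr³⁺]^2/[Sn²⁺]^3 = 121.
E = E° − (RT/nF) ln Q = 0.60 − (8.314×273)/(6×96485) × (4.796) = 0.600 − 0.019 = 0.581 V.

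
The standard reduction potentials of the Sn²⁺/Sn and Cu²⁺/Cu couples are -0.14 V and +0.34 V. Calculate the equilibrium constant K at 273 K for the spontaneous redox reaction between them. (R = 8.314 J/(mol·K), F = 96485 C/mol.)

E°_cell = +0.34 − (-0.14) = 0.48 V, with n = 2 electrons transferred.
At equilibrium E = 0, so the Nernst equation gives ln K = nFE°/RT = (2)(96485)(0.48)/((8.314)(273)) = 40.81.
K = e^40.81 = 5.3 × 10^17.

5.3 × 10^17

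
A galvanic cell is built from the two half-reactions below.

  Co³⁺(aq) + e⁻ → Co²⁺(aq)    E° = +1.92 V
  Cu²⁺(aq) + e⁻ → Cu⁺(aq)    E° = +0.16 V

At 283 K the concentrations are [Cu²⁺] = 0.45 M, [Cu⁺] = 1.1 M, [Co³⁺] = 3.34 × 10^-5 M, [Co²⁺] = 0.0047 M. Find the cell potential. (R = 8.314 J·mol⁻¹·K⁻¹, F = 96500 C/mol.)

The Co³⁺/Co²⁺ couple has the higher reduction potential and acts as the cathode, so E°_cell = +1.92 − (+0.16) = 1.76 V.
Balancing electrons gives n = 1; the reaction quotient is Q = [Cu²⁺]·[Co²⁺]/([Cu⁺]·[Co³⁺]) = 57.6.
E = E° − (RT/nF) ln Q = 1.76 − (8.314×283)/(1×96500) × (4.053) = 1.760 − 0.099 = 1.661 V.

1.66 V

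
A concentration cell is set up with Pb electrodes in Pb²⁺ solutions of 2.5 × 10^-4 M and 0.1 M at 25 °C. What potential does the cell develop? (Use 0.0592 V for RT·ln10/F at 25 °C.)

Both half-cells are Pb²⁺/Pb, so E°_cell = 0. The concentrated side is the cathode; the cell reaction moves Pb²⁺ from high to low concentration with n = 2.
Q = [Pb²⁺]_dilute/[Pb²⁺]_conc = 2.5 × 10^-4/0.1 = 0.00250.
E = 0 − (0.0592/2) log Q = −(0.0592/2)(-2.602) = 0.0770 V.

0.077 V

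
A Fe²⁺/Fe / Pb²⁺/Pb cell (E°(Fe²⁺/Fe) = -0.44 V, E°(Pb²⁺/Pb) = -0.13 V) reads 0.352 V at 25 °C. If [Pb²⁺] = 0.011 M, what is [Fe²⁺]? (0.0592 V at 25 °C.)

4.2 × 10^-4 M

From the Nernst equation, log Q = n(E° − E)/0.0592 = 2(0.31 − 0.352)/0.0592 = -1.419, so Q = 0.0381.
With Q = [Fe²⁺]/[Pb²⁺] and the known concentrations, [Fe²⁺] in the numerator gives [Fe²⁺] = 4.2 × 10^-4 M.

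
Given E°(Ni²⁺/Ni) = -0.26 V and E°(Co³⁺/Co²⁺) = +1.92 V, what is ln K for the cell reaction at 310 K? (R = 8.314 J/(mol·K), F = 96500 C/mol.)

ln K = 163.2

E°_cell = +1.92 − (-0.26) = 2.18 V, with n = 2 electrons transferred.
At equilibrium E = 0, so the Nernst equation gives ln K = nFE°/RT = (2)(96500)(2.18)/((8.314)(310)) = 163.25.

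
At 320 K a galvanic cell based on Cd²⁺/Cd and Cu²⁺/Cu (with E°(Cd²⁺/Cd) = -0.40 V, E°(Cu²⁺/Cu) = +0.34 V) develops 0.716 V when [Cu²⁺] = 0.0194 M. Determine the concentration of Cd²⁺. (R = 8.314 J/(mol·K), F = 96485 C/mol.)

From the Nernst equation, ln Q = nF(E° − E)/RT = 2×96485×(0.74 − 0.716)/(8.314×320) = 1.741, so Q = 5.70.
With Q = [Cd²⁺]/[Cu²⁺] and the known concentrations, [Cd²⁺] in the numerator gives [Cd²⁺] = 0.11 M.

0.11 M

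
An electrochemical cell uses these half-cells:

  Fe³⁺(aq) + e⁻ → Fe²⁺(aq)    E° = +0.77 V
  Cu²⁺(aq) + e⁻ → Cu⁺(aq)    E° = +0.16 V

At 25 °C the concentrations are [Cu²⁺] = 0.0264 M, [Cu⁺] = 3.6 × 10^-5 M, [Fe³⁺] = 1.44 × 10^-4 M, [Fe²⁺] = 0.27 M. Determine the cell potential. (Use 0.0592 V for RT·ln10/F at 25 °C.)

The Fe³⁺/Fe²⁺ couple has the higher reduction potential and acts as the cathode, so E°_cell = +0.77 − (+0.16) = 0.61 V.
Balancing electrons gives n = 1; the reaction quotient is Q = [Cu²⁺]·[Fe²⁺]/([Cu⁺]·[Fe³⁺]) = 1.38 × 10^6.
At 25 °C, E = E° − (0.0592/n) log Q = 0.61 − (0.0592/1)(6.138) = 0.610 − 0.363 = 0.247 V.

0.247 V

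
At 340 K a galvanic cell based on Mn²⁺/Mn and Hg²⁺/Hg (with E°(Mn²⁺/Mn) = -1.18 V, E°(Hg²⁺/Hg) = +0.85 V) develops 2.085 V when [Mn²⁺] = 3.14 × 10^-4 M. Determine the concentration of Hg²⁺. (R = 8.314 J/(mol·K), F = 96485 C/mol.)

0.013 M

From the Nernst equation, ln Q = nF(E° − E)/RT = 2×96485×(2.03 − 2.085)/(8.314×340) = -3.755, so Q = 0.0234.
With Q = [Mn²⁺]/[Hg²⁺] and the known concentrations, [Hg²⁺] in the denominator gives [Hg²⁺] = 0.013 M.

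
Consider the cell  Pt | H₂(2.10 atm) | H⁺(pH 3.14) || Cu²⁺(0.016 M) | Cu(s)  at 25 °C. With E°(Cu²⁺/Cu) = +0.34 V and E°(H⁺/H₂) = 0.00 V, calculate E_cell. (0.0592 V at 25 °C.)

The Cu²⁺/Cu couple is the cathode, so E°_cell = 0.34 V; n = 2.
[H⁺] = 10^(−3.14) = 7.2 × 10^-4 M, and Q = [H⁺]^2 / ([Cu²⁺]·P(H₂)) = 1.56 × 10^-5.
E = E° − (0.0592/2) log Q = 0.34 − (0.0592/2)(-4.806) = 0.482 V.

0.48 V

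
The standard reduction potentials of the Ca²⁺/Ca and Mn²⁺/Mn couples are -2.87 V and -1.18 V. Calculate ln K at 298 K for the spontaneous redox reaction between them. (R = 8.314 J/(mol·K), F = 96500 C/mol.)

ln K = 131.6

E°_cell = -1.18 − (-2.87) = 1.69 V, with n = 2 electrons transferred.
At equilibrium E = 0, so the Nernst equation gives ln K = nFE°/RT = (2)(96500)(1.69)/((8.314)(298)) = 131.65.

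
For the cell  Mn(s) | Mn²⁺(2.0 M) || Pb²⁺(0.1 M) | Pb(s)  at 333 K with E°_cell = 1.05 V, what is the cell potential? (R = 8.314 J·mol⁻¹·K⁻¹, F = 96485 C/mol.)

1.01 V

Balancing electrons gives n = 2; the reaction quotient is Q = [Mn²⁺]/[Pb²⁺] = 20.0.
E = E° − (RT/nF) ln Q = 1.05 − (8.314×333)/(2×96485) × (2.996) = 1.050 − 0.043 = 1.007 V.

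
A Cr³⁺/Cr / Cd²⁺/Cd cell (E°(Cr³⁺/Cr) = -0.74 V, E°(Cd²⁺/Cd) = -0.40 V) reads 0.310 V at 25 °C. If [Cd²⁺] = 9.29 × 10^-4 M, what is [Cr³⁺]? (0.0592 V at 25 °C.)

9.4 × 10^-4 M

From the Nernst equation, log Q = n(E° − E)/0.0592 = 6(0.34 − 0.310)/0.0592 = 3.041, so Q = 1100.
With Q = [Cr³⁺]^2/[Cd²⁺]^3 and the known concentrations, [Cr³⁺]^2 in the numerator gives [Cr³⁺] = 9.4 × 10^-4 M.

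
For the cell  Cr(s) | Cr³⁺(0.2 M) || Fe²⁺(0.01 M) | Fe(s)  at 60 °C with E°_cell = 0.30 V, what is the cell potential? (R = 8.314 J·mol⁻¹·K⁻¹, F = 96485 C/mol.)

Balancing electrons gives n = 6; the reaction quotient is Q = [Cr³⁺]^2/[Fe²⁺]^3 = 4 × 10^4.
E = E° − (RT/nF) ln Q = 0.30 − (8.314×333)/(6×96485) × (10.597) = 0.300 − 0.051 = 0.249 V.

0.249 V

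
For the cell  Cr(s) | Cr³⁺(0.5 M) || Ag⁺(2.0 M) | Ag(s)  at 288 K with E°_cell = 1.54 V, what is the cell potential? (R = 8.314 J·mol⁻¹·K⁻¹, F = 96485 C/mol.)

Balancing electrons gives n = 3; the reaction quotient is Q = [Cr³⁺]/[Ag⁺]^3 = 0.0625.
E = E° − (RT/nF) ln Q = 1.54 − (8.314×288)/(3×96485) × (-2.773) = 1.540 + 0.023 = 1.563 V.

1.56 V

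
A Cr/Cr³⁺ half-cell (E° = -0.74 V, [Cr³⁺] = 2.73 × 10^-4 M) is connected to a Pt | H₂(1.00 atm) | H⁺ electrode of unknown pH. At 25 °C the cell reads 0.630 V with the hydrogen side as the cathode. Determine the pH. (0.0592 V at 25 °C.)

pH = 3.05

E°_cell = 0.74 V and n = 6.
log Q = n(E° − E)/0.0592 = 6×(0.74 − 0.630)/0.0592 = 11.149.
With Q = [Cr³⁺]^2·P(H₂)^3 / [H⁺]^6, solving for [H⁺] gives log[H⁺] = -3.046, so pH = 3.05.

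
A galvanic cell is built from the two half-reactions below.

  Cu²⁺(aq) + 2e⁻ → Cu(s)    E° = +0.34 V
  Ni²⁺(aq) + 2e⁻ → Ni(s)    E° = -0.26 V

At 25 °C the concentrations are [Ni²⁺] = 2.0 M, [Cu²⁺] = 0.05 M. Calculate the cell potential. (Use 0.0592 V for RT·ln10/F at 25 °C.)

The Cu²⁺/Cu couple has the higher reduction potential and acts as the cathode, so E°_cell = +0.34 − (-0.26) = 0.60 V.
Balancing electrons gives n = 2; the reaction quotient is Q = [Ni²⁺]/[Cu²⁺] = 40.0.
At 25 °C, E = E° − (0.0592/n) log Q = 0.60 − (0.0592/2)(1.602) = 0.600 − 0.047 = 0.553 V.

0.553 V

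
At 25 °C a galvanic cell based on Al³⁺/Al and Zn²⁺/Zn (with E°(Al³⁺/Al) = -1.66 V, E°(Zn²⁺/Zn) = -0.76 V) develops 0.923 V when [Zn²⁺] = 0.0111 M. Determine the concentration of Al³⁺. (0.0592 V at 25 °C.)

From the Nernst equation, log Q = n(E° − E)/0.0592 = 6(0.90 − 0.923)/0.0592 = -2.331, so Q = 0.00467.
With Q = [Al³⁺]^2/[Zn²⁺]^3 and the known concentrations, [Al³⁺]^2 in the numerator gives [Al³⁺] = 8 × 10^-5 M.

8 × 10^-5 M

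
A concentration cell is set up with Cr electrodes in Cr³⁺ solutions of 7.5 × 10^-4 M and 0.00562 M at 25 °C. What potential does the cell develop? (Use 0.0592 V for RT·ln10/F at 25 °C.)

0.017 V

Both half-cells are Cr³⁺/Cr, so E°_cell = 0. The concentrated side is the cathode; the cell reaction moves Cr³⁺ from high to low concentration with n = 3.
Q = [Cr³⁺]_dilute/[Cr³⁺]_conc = 7.5 × 10^-4/0.00562 = 0.133.
E = 0 − (0.0592/3) log Q = −(0.0592/3)(-0.875) = 0.0173 V.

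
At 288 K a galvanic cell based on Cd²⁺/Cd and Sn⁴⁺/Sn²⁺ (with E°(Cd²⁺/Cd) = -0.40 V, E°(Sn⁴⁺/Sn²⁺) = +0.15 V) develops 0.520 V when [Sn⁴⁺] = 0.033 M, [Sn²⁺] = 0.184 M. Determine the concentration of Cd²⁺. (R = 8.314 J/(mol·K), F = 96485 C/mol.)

From the Nernst equation, ln Q = nF(E° − E)/RT = 2×96485×(0.55 − 0.520)/(8.314×288) = 2.418, so Q = 11.2.
With Q = [Cd²⁺]·[Sn²⁺]/[Sn⁴⁺] and the known concentrations, [Cd²⁺] in the numerator gives [Cd²⁺] = 2.0 M.

2.0 M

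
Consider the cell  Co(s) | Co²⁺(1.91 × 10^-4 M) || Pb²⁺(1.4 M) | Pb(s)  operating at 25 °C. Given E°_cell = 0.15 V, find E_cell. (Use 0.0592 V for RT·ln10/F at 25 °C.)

Balancing electrons gives n = 2; the reaction quotient is Q = [Co²⁺]/[Pb²⁺] = 1.36 × 10^-4.
At 25 °C, E = E° − (0.0592/n) log Q = 0.15 − (0.0592/2)(-3.865) = 0.150 + 0.114 = 0.264 V.

0.264 V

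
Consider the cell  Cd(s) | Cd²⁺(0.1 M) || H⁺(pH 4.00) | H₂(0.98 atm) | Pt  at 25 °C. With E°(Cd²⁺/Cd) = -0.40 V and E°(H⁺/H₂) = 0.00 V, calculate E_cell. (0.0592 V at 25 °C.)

0.19 V

The hydrogen couple is the cathode, so E°_cell = 0.40 V; n = 2.
[H⁺] = 10^(−4.00) = 1 × 10^-4 M, and Q = [Cd²⁺]·P(H₂) / [H⁺]^2 = 9.8 × 10^6.
E = E° − (0.0592/2) log Q = 0.40 − (0.0592/2)(6.991) = 0.193 V.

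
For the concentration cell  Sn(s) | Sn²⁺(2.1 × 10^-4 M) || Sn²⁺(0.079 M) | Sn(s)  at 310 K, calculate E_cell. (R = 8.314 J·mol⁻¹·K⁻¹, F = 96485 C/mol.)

Both half-cells are Sn²⁺/Sn, so E°_cell = 0. The concentrated side is the cathode; the cell reaction moves Sn²⁺ from high to low concentration with n = 2.
Q = [Sn²⁺]_dilute/[Sn²⁺]_conc = 2.1 × 10^-4/0.079 = 0.00266.
E = 0 − (RT/nF) ln Q = −((8.314×310)/(2×96485))(-5.930) = 0.0792 V.

0.079 V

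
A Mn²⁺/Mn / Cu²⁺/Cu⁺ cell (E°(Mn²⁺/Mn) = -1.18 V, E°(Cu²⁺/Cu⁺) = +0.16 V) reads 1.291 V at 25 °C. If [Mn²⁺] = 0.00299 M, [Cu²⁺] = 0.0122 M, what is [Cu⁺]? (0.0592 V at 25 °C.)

1.5 M

From the Nernst equation, log Q = n(E° − E)/0.0592 = 2(1.34 − 1.291)/0.0592 = 1.655, so Q = 45.2.
With Q = [Mn²⁺]·[Cu⁺]^2/[Cu²⁺]^2 and the known concentrations, [Cu⁺]^2 in the numerator gives [Cu⁺] = 1.5 M.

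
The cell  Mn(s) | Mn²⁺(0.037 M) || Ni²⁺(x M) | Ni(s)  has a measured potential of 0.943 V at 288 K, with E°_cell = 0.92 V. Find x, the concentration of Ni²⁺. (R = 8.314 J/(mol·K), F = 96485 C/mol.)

From the Nernst equation, ln Q = nF(E° − E)/RT = 2×96485×(0.92 − 0.943)/(8.314×288) = -1.854, so Q = 0.157.
With Q = [Mn²⁺]/[Ni²⁺] and the known concentrations, [Ni²⁺] in the denominator gives [Ni²⁺] = 0.24 M.

0.24 M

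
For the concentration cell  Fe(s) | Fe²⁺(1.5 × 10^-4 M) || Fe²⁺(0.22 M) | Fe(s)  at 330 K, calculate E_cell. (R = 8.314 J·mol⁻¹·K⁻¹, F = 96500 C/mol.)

0.10 V

Both half-cells are Fe²⁺/Fe, so E°_cell = 0. The concentrated side is the cathode; the cell reaction moves Fe²⁺ from high to low concentration with n = 2.
Q = [Fe²⁺]_dilute/[Fe²⁺]_conc = 1.5 × 10^-4/0.22 = 6.82 × 10^-4.
E = 0 − (RT/nF) ln Q = −((8.314×330)/(2×96500))(-7.291) = 0.1036 V.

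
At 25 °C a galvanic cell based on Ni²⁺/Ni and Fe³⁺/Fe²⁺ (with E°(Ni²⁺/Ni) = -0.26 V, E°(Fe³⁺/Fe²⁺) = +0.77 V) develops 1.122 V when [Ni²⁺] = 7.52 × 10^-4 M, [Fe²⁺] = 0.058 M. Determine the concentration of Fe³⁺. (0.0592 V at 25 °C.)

From the Nernst equation, log Q = n(E° − E)/0.0592 = 2(1.03 − 1.122)/0.0592 = -3.108, so Q = 7.8 × 10^-4.
With Q = [Ni²⁺]·[Fe²⁺]^2/[Fe³⁺]^2 and the known concentrations, [Fe³⁺]^2 in the denominator gives [Fe³⁺] = 0.057 M.

0.057 M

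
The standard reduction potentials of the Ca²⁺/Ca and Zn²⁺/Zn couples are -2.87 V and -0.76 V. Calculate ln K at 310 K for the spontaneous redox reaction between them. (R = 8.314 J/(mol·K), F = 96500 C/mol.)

ln K = 158.0

E°_cell = -0.76 − (-2.87) = 2.11 V, with n = 2 electrons transferred.
At equilibrium E = 0, so the Nernst equation gives ln K = nFE°/RT = (2)(96500)(2.11)/((8.314)(310)) = 158.00.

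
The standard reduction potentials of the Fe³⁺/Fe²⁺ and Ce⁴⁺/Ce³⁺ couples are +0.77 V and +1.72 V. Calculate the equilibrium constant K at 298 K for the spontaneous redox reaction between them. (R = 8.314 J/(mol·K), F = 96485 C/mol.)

E°_cell = +1.72 − (+0.77) = 0.95 V, with n = 1 electron transferred.
At equilibrium E = 0, so the Nernst equation gives ln K = nFE°/RT = (1)(96485)(0.95)/((8.314)(298)) = 37.00.
K = e^37.00 = 1.2 × 10^16.

1.2 × 10^16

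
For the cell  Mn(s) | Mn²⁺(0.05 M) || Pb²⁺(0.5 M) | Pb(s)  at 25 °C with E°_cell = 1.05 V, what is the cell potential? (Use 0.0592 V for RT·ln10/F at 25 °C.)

Balancing electrons gives n = 2; the reaction quotient is Q = [Mn²⁺]/[Pb²⁺] = 0.100.
At 25 °C, E = E° − (0.0592/n) log Q = 1.05 − (0.0592/2)(-1.000) = 1.050 + 0.030 = 1.080 V.

1.08 V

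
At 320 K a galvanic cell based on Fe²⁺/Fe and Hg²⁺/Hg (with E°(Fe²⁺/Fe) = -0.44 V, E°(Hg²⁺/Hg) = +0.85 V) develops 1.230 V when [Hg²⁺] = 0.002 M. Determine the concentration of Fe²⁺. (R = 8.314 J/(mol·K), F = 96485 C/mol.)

From the Nernst equation, ln Q = nF(E° − E)/RT = 2×96485×(1.29 − 1.230)/(8.314×320) = 4.352, so Q = 77.6.
With Q = [Fe²⁺]/[Hg²⁺] and the known concentrations, [Fe²⁺] in the numerator gives [Fe²⁺] = 0.16 M.

0.16 M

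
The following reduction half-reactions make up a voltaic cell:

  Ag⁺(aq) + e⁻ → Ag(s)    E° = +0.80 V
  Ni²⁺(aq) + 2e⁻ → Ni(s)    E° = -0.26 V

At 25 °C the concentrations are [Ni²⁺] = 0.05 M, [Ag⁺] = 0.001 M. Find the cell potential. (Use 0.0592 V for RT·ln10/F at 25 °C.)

0.921 V

The Ag⁺/Ag couple has the higher reduction potential and acts as the cathode, so E°_cell = +0.80 − (-0.26) = 1.06 V.
Balancing electrons gives n = 2; the reaction quotient is Q = [Ni²⁺]/[Ag⁺]^2 = 5 × 10^4.
At 25 °C, E = E° − (0.0592/n) log Q = 1.06 − (0.0592/2)(4.699) = 1.060 − 0.139 = 0.921 V.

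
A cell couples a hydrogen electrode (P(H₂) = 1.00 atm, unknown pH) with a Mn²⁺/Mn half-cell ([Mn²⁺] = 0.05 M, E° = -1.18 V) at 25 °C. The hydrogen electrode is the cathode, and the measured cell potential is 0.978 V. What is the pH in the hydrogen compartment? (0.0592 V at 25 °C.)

pH = 4.06

E°_cell = 1.18 V and n = 2.
log Q = n(E° − E)/0.0592 = 2×(1.18 − 0.978)/0.0592 = 6.824.
With Q = [Mn²⁺]·P(H₂) / [H⁺]^2, solving for [H⁺] gives log[H⁺] = -4.063, so pH = 4.06.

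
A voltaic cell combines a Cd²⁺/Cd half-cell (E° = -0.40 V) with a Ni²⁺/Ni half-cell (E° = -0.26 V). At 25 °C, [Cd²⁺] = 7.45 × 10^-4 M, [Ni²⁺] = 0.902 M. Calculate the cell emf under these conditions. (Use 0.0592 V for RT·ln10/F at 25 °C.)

0.231 V

The Ni²⁺/Ni couple has the higher reduction potential and acts as the cathode, so E°_cell = -0.26 − (-0.40) = 0.14 V.
Balancing electrons gives n = 2; the reaction quotient is Q = [Cd²⁺]/[Ni²⁺] = 8.26 × 10^-4.
At 25 °C, E = E° − (0.0592/n) log Q = 0.14 − (0.0592/2)(-3.083) = 0.140 + 0.091 = 0.231 V.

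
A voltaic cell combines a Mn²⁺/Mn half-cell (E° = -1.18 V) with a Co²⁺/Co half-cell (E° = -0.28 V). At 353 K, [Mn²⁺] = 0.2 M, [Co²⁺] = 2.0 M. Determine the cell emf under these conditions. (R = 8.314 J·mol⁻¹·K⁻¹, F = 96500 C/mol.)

0.935 V

The Co²⁺/Co couple has the higher reduction potential and acts as the cathode, so E°_cell = -0.28 − (-1.18) = 0.90 V.
Balancing electrons gives n = 2; the reaction quotient is Q = [Mn²⁺]/[Co²⁺] = 0.100.
E = E° − (RT/nF) ln Q = 0.90 − (8.314×353)/(2×96500) × (-2.303) = 0.900 + 0.035 = 0.935 V.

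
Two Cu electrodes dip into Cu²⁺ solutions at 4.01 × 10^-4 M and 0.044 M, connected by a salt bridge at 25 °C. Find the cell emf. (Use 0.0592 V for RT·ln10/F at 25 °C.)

0.060 V

Both half-cells are Cu²⁺/Cu, so E°_cell = 0. The concentrated side is the cathode; the cell reaction moves Cu²⁺ from high to low concentration with n = 2.
Q = [Cu²⁺]_dilute/[Cu²⁺]_conc = 4.01 × 10^-4/0.044 = 0.00911.
E = 0 − (0.0592/2) log Q = −(0.0592/2)(-2.040) = 0.0604 V.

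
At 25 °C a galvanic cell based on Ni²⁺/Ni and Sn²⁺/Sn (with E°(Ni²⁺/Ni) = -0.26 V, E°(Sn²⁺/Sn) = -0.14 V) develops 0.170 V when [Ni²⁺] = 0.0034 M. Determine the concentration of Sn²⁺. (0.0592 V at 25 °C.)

0.17 M

From the Nernst equation, log Q = n(E° − E)/0.0592 = 2(0.12 − 0.170)/0.0592 = -1.689, so Q = 0.0205.
With Q = [Ni²⁺]/[Sn²⁺] and the known concentrations, [Sn²⁺] in the denominator gives [Sn²⁺] = 0.17 M.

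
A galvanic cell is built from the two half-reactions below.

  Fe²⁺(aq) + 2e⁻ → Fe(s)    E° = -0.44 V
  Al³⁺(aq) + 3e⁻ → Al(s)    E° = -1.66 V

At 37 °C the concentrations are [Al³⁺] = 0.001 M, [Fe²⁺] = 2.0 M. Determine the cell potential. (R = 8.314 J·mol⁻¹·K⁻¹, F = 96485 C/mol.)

The Fe²⁺/Fe couple has the higher reduction potential and acts as the cathode, so E°_cell = -0.44 − (-1.66) = 1.22 V.
Balancing electrons gives n = 6; the reaction quotient is Q = [Al³⁺]^2/[Fe²⁺]^3 = 1.25 × 10^-7.
E = E° − (RT/nF) ln Q = 1.22 − (8.314×310)/(6×96485) × (-15.895) = 1.220 + 0.071 = 1.291 V.

1.29 V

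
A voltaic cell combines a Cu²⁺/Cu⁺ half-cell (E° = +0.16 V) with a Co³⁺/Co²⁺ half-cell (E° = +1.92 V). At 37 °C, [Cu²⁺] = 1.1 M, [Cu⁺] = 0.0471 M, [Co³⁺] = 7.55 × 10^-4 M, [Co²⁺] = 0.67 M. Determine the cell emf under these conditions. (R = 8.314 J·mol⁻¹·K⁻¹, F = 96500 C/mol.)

1.49 V

The Co³⁺/Co²⁺ couple has the higher reduction potential and acts as the cathode, so E°_cell = +1.92 − (+0.16) = 1.76 V.
Balancing electrons gives n = 1; the reaction quotient is Q = [Cu²⁺]·[Co²⁺]/([Cu⁺]·[Co³⁺]) = 2.07 × 10^4.
E = E° − (RT/nF) ln Q = 1.76 − (8.314×310)/(1×96500) × (9.939) = 1.760 − 0.265 = 1.495 V.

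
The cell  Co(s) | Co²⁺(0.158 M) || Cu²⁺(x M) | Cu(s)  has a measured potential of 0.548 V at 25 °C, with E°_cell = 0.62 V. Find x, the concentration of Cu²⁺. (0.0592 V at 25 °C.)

From the Nernst equation, log Q = n(E° − E)/0.0592 = 2(0.62 − 0.548)/0.0592 = 2.432, so Q = 271.
With Q = [Co²⁺]/[Cu²⁺] and the known concentrations, [Cu²⁺] in the denominator gives [Cu²⁺] = 5.8 × 10^-4 M.

5.8 × 10^-4 M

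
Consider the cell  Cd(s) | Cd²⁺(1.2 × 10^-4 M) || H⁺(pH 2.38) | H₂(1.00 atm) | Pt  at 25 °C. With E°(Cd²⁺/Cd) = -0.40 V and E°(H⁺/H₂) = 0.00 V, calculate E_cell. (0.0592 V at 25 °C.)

The hydrogen couple is the cathode, so E°_cell = 0.40 V; n = 2.
[H⁺] = 10^(−2.38) = 0.0042 M, and Q = [Cd²⁺]·P(H₂) / [H⁺]^2 = 6.91.
E = E° − (0.0592/2) log Q = 0.40 − (0.0592/2)(0.839) = 0.375 V.

0.38 V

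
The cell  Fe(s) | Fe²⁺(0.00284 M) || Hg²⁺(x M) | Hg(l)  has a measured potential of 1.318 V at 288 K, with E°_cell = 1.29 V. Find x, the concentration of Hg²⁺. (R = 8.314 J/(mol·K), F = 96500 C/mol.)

From the Nernst equation, ln Q = nF(E° − E)/RT = 2×96500×(1.29 − 1.318)/(8.314×288) = -2.257, so Q = 0.105.
With Q = [Fe²⁺]/[Hg²⁺] and the known concentrations, [Hg²⁺] in the denominator gives [Hg²⁺] = 0.027 M.

0.027 M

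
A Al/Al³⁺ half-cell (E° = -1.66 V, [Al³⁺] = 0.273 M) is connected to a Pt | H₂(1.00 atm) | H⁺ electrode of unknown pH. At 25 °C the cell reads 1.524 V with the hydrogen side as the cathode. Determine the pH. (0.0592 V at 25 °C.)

E°_cell = 1.66 V and n = 6.
log Q = n(E° − E)/0.0592 = 6×(1.66 − 1.524)/0.0592 = 13.784.
With Q = [Al³⁺]^2·P(H₂)^3 / [H⁺]^6, solving for [H⁺] gives log[H⁺] = -2.485, so pH = 2.49.

pH = 2.49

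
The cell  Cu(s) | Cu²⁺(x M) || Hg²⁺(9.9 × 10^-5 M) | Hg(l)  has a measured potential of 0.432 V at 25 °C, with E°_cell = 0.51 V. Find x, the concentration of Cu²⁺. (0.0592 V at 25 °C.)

0.043 M

From the Nernst equation, log Q = n(E° − E)/0.0592 = 2(0.51 − 0.432)/0.0592 = 2.635, so Q = 432.
With Q = [Cu²⁺]/[Hg²⁺] and the known concentrations, [Cu²⁺] in the numerator gives [Cu²⁺] = 0.043 M.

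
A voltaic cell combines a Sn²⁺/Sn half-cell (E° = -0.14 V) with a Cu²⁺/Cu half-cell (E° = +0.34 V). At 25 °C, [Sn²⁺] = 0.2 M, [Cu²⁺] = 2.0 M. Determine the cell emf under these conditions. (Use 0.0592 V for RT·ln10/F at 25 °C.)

0.510 V

The Cu²⁺/Cu couple has the higher reduction potential and acts as the cathode, so E°_cell = +0.34 − (-0.14) = 0.48 V.
Balancing electrons gives n = 2; the reaction quotient is Q = [Sn²⁺]/[Cu²⁺] = 0.100.
At 25 °C, E = E° − (0.0592/n) log Q = 0.48 − (0.0592/2)(-1.000) = 0.480 + 0.030 = 0.510 V.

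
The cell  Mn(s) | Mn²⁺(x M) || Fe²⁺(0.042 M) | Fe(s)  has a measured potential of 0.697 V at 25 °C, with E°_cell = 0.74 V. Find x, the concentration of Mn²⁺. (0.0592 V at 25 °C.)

From the Nernst equation, log Q = n(E° − E)/0.0592 = 2(0.74 − 0.697)/0.0592 = 1.453, so Q = 28.4.
With Q = [Mn²⁺]/[Fe²⁺] and the known concentrations, [Mn²⁺] in the numerator gives [Mn²⁺] = 1.2 M.

1.2 M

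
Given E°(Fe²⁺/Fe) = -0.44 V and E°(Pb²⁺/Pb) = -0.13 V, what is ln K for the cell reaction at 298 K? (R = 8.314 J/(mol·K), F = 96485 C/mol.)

ln K = 24.1

E°_cell = -0.13 − (-0.44) = 0.31 V, with n = 2 electrons transferred.
At equilibrium E = 0, so the Nernst equation gives ln K = nFE°/RT = (2)(96485)(0.31)/((8.314)(298)) = 24.14.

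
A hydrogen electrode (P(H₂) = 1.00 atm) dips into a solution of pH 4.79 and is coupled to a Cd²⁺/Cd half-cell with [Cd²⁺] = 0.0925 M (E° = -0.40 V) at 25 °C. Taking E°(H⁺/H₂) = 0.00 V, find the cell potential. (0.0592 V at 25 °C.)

0.15 V

The hydrogen couple is the cathode, so E°_cell = 0.40 V; n = 2.
[H⁺] = 10^(−4.79) = 1.6 × 10^-5 M, and Q = [Cd²⁺]·P(H₂) / [H⁺]^2 = 3.52 × 10^8.
E = E° − (0.0592/2) log Q = 0.40 − (0.0592/2)(8.546) = 0.147 V.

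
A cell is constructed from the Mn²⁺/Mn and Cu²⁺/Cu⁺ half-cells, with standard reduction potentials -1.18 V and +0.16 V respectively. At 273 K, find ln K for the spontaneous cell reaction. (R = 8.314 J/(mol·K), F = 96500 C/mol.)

E°_cell = +0.16 − (-1.18) = 1.34 V, with n = 2 electrons transferred.
At equilibrium E = 0, so the Nernst equation gives ln K = nFE°/RT = (2)(96500)(1.34)/((8.314)(273)) = 113.94.

ln K = 113.9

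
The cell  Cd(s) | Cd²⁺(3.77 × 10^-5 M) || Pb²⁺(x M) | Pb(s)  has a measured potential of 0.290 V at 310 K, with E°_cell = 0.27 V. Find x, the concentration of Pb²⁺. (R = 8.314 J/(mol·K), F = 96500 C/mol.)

From the Nernst equation, ln Q = nF(E° − E)/RT = 2×96500×(0.27 − 0.290)/(8.314×310) = -1.498, so Q = 0.224.
With Q = [Cd²⁺]/[Pb²⁺] and the known concentrations, [Pb²⁺] in the denominator gives [Pb²⁺] = 1.7 × 10^-4 M.

1.7 × 10^-4 M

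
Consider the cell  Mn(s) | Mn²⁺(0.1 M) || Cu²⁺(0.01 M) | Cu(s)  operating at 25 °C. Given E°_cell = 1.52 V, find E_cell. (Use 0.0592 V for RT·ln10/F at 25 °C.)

1.49 V

Balancing electrons gives n = 2; the reaction quotient is Q = [Mn²⁺]/[Cu²⁺] = 10.0.
At 25 °C, E = E° − (0.0592/n) log Q = 1.52 − (0.0592/2)(1.000) = 1.520 − 0.030 = 1.490 V.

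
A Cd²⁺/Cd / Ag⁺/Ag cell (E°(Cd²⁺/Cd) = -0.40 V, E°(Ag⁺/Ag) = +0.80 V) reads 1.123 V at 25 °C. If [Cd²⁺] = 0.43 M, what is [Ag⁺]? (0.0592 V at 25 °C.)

From the Nernst equation, log Q = n(E° − E)/0.0592 = 2(1.20 − 1.123)/0.0592 = 2.601, so Q = 399.
With Q = [Cd²⁺]/[Ag⁺]^2 and the known concentrations, [Ag⁺]^2 in the denominator gives [Ag⁺] = 0.033 M.

0.033 M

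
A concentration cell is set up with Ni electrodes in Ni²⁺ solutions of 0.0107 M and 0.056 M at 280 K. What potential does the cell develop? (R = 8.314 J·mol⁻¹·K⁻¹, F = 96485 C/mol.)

0.020 V

Both half-cells are Ni²⁺/Ni, so E°_cell = 0. The concentrated side is the cathode; the cell reaction moves Ni²⁺ from high to low concentration with n = 2.
Q = [Ni²⁺]_dilute/[Ni²⁺]_conc = 0.0107/0.056 = 0.191.
E = 0 − (RT/nF) ln Q = −((8.314×280)/(2×96485))(-1.655) = 0.0200 V.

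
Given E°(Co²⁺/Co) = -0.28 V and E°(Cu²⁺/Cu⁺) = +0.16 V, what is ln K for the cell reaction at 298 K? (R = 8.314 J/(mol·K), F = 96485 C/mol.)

E°_cell = +0.16 − (-0.28) = 0.44 V, with n = 2 electrons transferred.
At equilibrium E = 0, so the Nernst equation gives ln K = nFE°/RT = (2)(96485)(0.44)/((8.314)(298)) = 34.27.

ln K = 34.3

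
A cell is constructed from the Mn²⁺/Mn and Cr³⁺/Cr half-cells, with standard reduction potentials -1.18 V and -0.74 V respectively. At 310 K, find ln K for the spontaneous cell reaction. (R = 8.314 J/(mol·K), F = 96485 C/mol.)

E°_cell = -0.74 − (-1.18) = 0.44 V, with n = 6 electrons transferred.
At equilibrium E = 0, so the Nernst equation gives ln K = nFE°/RT = (6)(96485)(0.44)/((8.314)(310)) = 98.83.

ln K = 98.8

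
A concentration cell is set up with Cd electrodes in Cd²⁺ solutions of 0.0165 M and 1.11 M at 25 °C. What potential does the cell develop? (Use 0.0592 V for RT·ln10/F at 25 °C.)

Both half-cells are Cd²⁺/Cd, so E°_cell = 0. The concentrated side is the cathode; the cell reaction moves Cd²⁺ from high to low concentration with n = 2.
Q = [Cd²⁺]_dilute/[Cd²⁺]_conc = 0.0165/1.11 = 0.0149.
E = 0 − (0.0592/2) log Q = −(0.0592/2)(-1.828) = 0.0541 V.

0.054 V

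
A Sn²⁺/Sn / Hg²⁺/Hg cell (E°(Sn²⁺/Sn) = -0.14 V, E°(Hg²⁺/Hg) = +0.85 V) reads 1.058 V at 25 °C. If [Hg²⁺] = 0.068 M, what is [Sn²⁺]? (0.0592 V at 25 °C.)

From the Nernst equation, log Q = n(E° − E)/0.0592 = 2(0.99 − 1.058)/0.0592 = -2.297, so Q = 0.00504.
With Q = [Sn²⁺]/[Hg²⁺] and the known concentrations, [Sn²⁺] in the numerator gives [Sn²⁺] = 3.4 × 10^-4 M.

3.4 × 10^-4 M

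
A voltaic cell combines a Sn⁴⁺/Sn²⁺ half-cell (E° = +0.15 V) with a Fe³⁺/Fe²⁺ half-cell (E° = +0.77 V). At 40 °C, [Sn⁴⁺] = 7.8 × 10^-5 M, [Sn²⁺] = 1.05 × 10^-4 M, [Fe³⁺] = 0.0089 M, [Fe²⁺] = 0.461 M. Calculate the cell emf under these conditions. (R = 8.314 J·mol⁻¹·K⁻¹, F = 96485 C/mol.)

0.518 V

The Fe³⁺/Fe²⁺ couple has the higher reduction potential and acts as the cathode, so E°_cell = +0.77 − (+0.15) = 0.62 V.
Balancing electrons gives n = 2; the reaction quotient is Q = [Sn⁴⁺]·[Fe²⁺]^2/([Sn²⁺]·[Fe³⁺]^2) = 1990.
E = E° − (RT/nF) ln Q = 0.62 − (8.314×313)/(2×96485) × (7.597) = 0.620 − 0.102 = 0.518 V.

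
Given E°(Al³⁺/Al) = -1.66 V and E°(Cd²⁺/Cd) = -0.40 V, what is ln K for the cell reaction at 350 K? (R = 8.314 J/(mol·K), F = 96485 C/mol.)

ln K = 250.7

E°_cell = -0.40 − (-1.66) = 1.26 V, with n = 6 electrons transferred.
At equilibrium E = 0, so the Nernst equation gives ln K = nFE°/RT = (6)(96485)(1.26)/((8.314)(350)) = 250.67.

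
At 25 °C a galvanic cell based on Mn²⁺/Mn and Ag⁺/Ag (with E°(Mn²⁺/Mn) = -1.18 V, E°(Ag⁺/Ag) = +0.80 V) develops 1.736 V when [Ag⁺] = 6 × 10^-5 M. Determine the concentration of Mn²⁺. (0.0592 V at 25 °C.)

From the Nernst equation, log Q = n(E° − E)/0.0592 = 2(1.98 − 1.736)/0.0592 = 8.243, so Q = 1.75 × 10^8.
With Q = [Mn²⁺]/[Ag⁺]^2 and the known concentrations, [Mn²⁺] in the numerator gives [Mn²⁺] = 0.63 M.

0.63 M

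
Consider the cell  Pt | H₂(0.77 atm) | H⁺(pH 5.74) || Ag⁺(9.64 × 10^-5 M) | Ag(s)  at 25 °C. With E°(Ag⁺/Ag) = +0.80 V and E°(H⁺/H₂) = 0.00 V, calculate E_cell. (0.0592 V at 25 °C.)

The Ag⁺/Ag couple is the cathode, so E°_cell = 0.80 V; n = 2.
[H⁺] = 10^(−5.74) = 1.8 × 10^-6 M, and Q = [H⁺]^2 / ([Ag⁺]^2·P(H₂)) = 4.63 × 10^-4.
E = E° − (0.0592/2) log Q = 0.80 − (0.0592/2)(-3.335) = 0.899 V.

0.90 V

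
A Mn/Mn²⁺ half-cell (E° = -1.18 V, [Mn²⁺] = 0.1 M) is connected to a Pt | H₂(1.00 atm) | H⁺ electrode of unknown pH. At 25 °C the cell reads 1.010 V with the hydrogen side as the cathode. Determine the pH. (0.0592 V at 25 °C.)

E°_cell = 1.18 V and n = 2.
log Q = n(E° − E)/0.0592 = 2×(1.18 − 1.010)/0.0592 = 5.743.
With Q = [Mn²⁺]·P(H₂) / [H⁺]^2, solving for [H⁺] gives log[H⁺] = -3.372, so pH = 3.37.

pH = 3.37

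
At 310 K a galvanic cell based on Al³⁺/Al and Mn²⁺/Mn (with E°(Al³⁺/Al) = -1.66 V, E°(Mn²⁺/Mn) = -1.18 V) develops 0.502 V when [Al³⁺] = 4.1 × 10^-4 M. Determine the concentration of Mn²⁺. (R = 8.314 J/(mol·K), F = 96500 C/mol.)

0.029 M

From the Nernst equation, ln Q = nF(E° − E)/RT = 6×96500×(0.48 − 0.502)/(8.314×310) = -4.942, so Q = 0.00714.
With Q = [Al³⁺]^2/[Mn²⁺]^3 and the known concentrations, [Mn²⁺]^3 in the denominator gives [Mn²⁺] = 0.029 M.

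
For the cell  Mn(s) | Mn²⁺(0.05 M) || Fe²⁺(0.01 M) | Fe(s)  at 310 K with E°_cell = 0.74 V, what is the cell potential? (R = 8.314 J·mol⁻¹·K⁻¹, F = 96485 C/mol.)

Balancing electrons gives n = 2; the reaction quotient is Q = [Mn²⁺]/[Fe²⁺] = 5.00.
E = E° − (RT/nF) ln Q = 0.74 − (8.314×310)/(2×96485) × (1.609) = 0.740 − 0.021 = 0.719 V.

0.719 V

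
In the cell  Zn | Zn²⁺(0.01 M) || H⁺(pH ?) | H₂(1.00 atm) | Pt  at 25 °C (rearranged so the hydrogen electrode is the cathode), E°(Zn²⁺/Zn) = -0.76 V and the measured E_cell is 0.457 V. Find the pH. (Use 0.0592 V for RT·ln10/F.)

pH = 6.12

E°_cell = 0.76 V and n = 2.
log Q = n(E° − E)/0.0592 = 2×(0.76 − 0.457)/0.0592 = 10.236.
With Q = [Zn²⁺]·P(H₂) / [H⁺]^2, solving for [H⁺] gives log[H⁺] = -6.118, so pH = 6.12.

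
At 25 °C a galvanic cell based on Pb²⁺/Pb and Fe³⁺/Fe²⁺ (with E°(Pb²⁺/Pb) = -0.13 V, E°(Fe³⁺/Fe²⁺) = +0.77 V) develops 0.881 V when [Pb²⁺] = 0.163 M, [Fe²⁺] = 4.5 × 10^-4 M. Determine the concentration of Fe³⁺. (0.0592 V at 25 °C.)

From the Nernst equation, log Q = n(E° − E)/0.0592 = 2(0.90 − 0.881)/0.0592 = 0.642, so Q = 4.38.
With Q = [Pb²⁺]·[Fe²⁺]^2/[Fe³⁺]^2 and the known concentrations, [Fe³⁺]^2 in the denominator gives [Fe³⁺] = 8.7 × 10^-5 M.

8.7 × 10^-5 M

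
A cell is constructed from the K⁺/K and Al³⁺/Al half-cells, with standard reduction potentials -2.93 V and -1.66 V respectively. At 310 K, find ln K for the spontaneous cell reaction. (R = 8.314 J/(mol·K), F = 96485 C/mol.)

ln K = 142.6

E°_cell = -1.66 − (-2.93) = 1.27 V, with n = 3 electrons transferred.
At equilibrium E = 0, so the Nernst equation gives ln K = nFE°/RT = (3)(96485)(1.27)/((8.314)(310)) = 142.63.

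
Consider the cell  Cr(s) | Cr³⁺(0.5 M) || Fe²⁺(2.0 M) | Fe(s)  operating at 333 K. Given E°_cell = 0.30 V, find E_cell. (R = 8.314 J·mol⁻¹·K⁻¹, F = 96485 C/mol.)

Balancing electrons gives n = 6; the reaction quotient is Q = [Cr³⁺]^2/[Fe²⁺]^3 = 0.0312.
E = E° − (RT/nF) ln Q = 0.30 − (8.314×333)/(6×96485) × (-3.466) = 0.300 + 0.017 = 0.317 V.

0.317 V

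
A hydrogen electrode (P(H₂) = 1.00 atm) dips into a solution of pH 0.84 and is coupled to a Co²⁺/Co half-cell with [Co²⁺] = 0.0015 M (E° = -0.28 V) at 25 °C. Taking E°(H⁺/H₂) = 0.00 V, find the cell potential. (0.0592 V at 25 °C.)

0.31 V

The hydrogen couple is the cathode, so E°_cell = 0.28 V; n = 2.
[H⁺] = 10^(−0.84) = 0.14 M, and Q = [Co²⁺]·P(H₂) / [H⁺]^2 = 0.0718.
E = E° − (0.0592/2) log Q = 0.28 − (0.0592/2)(-1.144) = 0.314 V.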